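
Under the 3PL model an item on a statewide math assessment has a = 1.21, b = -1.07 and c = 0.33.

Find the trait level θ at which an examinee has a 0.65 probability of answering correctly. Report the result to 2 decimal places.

-1.14

P(θ) = c + (1 − c) · 1 / (1 + exp(−a(θ − b)))
Remove guessing floor: (0.65 − 0.33)/(1 − 0.33) = 0.4776
logit = ln(0.4776/0.5224) = -0.0896
θ = b + logit/(a) = -1.07 + (-0.0896)/1.2100 = -1.1441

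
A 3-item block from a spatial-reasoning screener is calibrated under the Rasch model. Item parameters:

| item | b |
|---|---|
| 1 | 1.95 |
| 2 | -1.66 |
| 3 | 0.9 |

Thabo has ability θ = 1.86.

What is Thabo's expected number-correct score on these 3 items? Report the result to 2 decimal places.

2.17

P(θ) = 1 / (1 + exp(−(θ − b)))
P_1 = 1/(1+e^{0.0900}) = 0.4775
P_2 = 1/(1+e^{-3.5200}) = 0.9713
P_3 = 1/(1+e^{-0.9600}) = 0.7231
E[score] = 0.4775 + 0.9713 + 0.7231 = 2.1719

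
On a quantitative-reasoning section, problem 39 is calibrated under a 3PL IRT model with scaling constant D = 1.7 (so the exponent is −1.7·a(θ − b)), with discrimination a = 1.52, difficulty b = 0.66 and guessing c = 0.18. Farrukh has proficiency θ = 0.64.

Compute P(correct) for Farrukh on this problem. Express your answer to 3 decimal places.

P(θ) = c + (1 − c) · 1 / (1 + exp(−D·a(θ − b)))
Exponent: 1.7 × 1.52 × (0.64 − 0.66) = -0.0517
1/(1 + e^{0.0517}) = 0.4871
P = 0.18 + 0.82 × 0.4871 = 0.5794

0.579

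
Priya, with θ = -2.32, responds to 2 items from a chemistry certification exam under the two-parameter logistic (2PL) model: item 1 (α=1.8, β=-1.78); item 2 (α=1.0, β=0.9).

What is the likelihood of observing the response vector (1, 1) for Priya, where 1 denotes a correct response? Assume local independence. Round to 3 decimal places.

P(θ) = 1 / (1 + exp(−α(θ − β)))
P_1 = 1/(1+e^{0.9720}) = 0.2745
P_2 = 1/(1+e^{3.2200}) = 0.0384
L = P_1 × P_2 = 0.2745 × 0.0384 = 0.01055

0.011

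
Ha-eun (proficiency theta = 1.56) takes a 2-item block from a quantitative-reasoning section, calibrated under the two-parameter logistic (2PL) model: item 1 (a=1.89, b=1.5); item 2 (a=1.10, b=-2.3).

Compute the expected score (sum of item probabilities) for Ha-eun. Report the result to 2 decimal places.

1.51

P(theta) = 1 / (1 + exp(−a(theta − b)))
P_1 = 1/(1+e^{-0.1134}) = 0.5283
P_2 = 1/(1+e^{-4.2460}) = 0.9859
E[score] = 0.5283 + 0.9859 = 1.5142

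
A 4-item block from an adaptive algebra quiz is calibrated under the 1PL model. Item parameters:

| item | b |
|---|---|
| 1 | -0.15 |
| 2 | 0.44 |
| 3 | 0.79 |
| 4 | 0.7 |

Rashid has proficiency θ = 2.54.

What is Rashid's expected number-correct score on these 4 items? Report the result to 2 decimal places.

P(θ) = 1 / (1 + exp(−(θ − b)))
P_1 = 1/(1+e^{-2.6900}) = 0.9364
P_2 = 1/(1+e^{-2.1000}) = 0.8909
P_3 = 1/(1+e^{-1.7500}) = 0.8520
P_4 = 1/(1+e^{-1.8400}) = 0.8629
E[score] = 0.9364 + 0.8909 + 0.8520 + 0.8629 = 3.5422

3.54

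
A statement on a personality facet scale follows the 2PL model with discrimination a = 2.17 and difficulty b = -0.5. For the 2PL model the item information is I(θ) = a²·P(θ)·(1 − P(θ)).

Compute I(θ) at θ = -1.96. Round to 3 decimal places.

P = 1/(1+e^{3.1682}) = 0.0404
P(1−P) = 0.0404 × 0.9596 = 0.0387
I = a² × P(1−P) = 2.17² × 0.0387 = 0.18247

0.182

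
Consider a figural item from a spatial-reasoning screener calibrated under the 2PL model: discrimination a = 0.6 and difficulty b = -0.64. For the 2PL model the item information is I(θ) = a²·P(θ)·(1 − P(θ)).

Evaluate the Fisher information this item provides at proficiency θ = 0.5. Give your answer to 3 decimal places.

0.080

P = 1/(1+e^{-0.6840}) = 0.6646
P(1−P) = 0.6646 × 0.3354 = 0.2229
I = a² × P(1−P) = 0.6² × 0.2229 = 0.08024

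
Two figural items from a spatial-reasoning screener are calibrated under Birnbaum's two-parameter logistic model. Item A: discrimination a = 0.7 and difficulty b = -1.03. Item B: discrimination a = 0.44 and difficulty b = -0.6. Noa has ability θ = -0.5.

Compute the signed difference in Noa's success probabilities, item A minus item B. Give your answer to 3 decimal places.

P(θ) = 1 / (1 + exp(−a(θ − b)))
P_A = 0.5917
P_B = 0.5110
P_A − P_B = 0.0807

0.081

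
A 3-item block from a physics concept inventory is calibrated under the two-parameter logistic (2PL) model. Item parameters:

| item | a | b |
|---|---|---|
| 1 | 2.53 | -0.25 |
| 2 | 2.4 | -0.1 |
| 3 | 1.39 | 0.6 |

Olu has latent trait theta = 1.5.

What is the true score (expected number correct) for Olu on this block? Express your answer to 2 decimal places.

2.74

P(theta) = 1 / (1 + exp(−a(theta − b)))
P_1 = 1/(1+e^{-4.4275}) = 0.9882
P_2 = 1/(1+e^{-3.8400}) = 0.9790
P_3 = 1/(1+e^{-1.2510}) = 0.7775
E[score] = 0.9882 + 0.9790 + 0.7775 = 2.7446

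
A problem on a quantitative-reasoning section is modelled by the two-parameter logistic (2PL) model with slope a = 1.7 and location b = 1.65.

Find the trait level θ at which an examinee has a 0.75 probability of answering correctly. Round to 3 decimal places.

P(θ) = 1 / (1 + exp(−a(θ − b)))
logit = ln(0.7500/0.2500) = 1.0986
θ = b + logit/(a) = 1.65 + 1.0986/1.7000 = 2.2962

2.296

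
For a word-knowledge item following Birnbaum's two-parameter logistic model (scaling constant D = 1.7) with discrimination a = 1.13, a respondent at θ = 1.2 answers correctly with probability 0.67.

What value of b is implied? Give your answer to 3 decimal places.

P(θ) = 1 / (1 + exp(−D·a(θ − b)))
logit(0.67) = ln(0.67/0.33) = 0.7082
b = θ − logit/(1.7·a) = 1.2 − 0.7082/1.9210 = 0.8313

0.831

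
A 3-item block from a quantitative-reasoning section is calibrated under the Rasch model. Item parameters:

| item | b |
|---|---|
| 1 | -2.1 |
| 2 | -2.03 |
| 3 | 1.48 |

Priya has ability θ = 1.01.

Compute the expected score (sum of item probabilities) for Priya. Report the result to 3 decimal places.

P(θ) = 1 / (1 + exp(−(θ − b)))
P_1 = 1/(1+e^{-3.1100}) = 0.9573
P_2 = 1/(1+e^{-3.0400}) = 0.9543
P_3 = 1/(1+e^{0.4700}) = 0.3846
E[score] = 0.9573 + 0.9543 + 0.3846 = 2.2963

2.296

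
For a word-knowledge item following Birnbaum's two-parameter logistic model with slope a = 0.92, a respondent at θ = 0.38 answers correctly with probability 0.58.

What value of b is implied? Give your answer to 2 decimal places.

0.03

P(θ) = 1 / (1 + exp(−a(θ − b)))
logit(0.58) = ln(0.58/0.42) = 0.3228
b = θ − logit/(a) = 0.38 − 0.3228/0.9200 = 0.0292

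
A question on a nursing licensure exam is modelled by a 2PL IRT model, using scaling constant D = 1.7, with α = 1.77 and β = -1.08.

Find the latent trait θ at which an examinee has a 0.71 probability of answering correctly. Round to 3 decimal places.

-0.782

P(θ) = 1 / (1 + exp(−D·α(θ − β)))
logit = ln(0.7100/0.2900) = 0.8954
θ = β + logit/(1.7·α) = -1.08 + 0.8954/3.0090 = -0.7824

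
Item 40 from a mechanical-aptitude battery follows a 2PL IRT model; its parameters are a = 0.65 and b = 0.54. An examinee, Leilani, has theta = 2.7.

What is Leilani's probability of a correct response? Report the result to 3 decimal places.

0.803

P(theta) = 1 / (1 + exp(−a(theta − b)))
Exponent: 0.65 × (2.7 − 0.54) = 1.4040
1/(1 + e^{-1.4040}) = 0.8028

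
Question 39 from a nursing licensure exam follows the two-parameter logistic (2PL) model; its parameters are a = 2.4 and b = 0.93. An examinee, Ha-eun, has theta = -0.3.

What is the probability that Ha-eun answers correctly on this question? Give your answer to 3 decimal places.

P(theta) = 1 / (1 + exp(−a(theta − b)))
Exponent: 2.4 × (-0.3 − 0.93) = -2.9520
1/(1 + e^{2.9520}) = 0.0496

0.050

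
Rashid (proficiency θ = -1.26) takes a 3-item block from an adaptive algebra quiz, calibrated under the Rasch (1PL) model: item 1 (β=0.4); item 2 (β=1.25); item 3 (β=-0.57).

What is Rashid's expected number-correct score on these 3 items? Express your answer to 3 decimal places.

P(θ) = 1 / (1 + exp(−(θ − β)))
P_1 = 1/(1+e^{1.6600}) = 0.1598
P_2 = 1/(1+e^{2.5100}) = 0.0752
P_3 = 1/(1+e^{0.6900}) = 0.3340
E[score] = 0.1598 + 0.0752 + 0.3340 = 0.5690

0.569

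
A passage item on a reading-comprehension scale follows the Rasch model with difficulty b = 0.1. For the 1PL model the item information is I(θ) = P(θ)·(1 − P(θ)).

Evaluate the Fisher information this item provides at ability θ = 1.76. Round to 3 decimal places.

0.134

P = 1/(1+e^{-1.6600}) = 0.8402
P(1−P) = 0.8402 × 0.1598 = 0.1342
I = P(1−P) = 0.13424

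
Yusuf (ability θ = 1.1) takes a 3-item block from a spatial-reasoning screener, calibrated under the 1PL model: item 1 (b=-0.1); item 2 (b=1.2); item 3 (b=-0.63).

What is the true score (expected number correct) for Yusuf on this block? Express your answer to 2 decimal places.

P(θ) = 1 / (1 + exp(−(θ − b)))
P_1 = 1/(1+e^{-1.2000}) = 0.7685
P_2 = 1/(1+e^{0.1000}) = 0.4750
P_3 = 1/(1+e^{-1.7300}) = 0.8494
E[score] = 0.7685 + 0.4750 + 0.8494 = 2.0930

2.09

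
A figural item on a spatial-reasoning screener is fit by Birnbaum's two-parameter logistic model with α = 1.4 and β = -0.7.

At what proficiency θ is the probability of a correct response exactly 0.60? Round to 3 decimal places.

-0.410

P(θ) = 1 / (1 + exp(−α(θ − β)))
logit = ln(0.6000/0.4000) = 0.4055
θ = β + logit/(α) = -0.7 + 0.4055/1.4000 = -0.4104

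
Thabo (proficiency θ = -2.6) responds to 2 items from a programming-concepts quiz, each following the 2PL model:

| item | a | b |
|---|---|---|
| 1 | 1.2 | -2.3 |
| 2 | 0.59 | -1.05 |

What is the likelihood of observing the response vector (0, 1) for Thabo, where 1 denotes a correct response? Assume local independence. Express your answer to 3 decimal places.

0.169

P(θ) = 1 / (1 + exp(−a(θ − b)))
P_1 = 1/(1+e^{0.3600}) = 0.4110
P_2 = 1/(1+e^{0.9145}) = 0.2861
L = (1−P_1) × P_2 = 0.5890 × 0.2861 = 0.16851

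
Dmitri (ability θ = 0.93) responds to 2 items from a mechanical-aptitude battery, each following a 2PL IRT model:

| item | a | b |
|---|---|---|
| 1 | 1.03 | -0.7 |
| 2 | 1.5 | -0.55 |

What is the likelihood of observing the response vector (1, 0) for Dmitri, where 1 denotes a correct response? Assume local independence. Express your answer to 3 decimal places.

P(θ) = 1 / (1 + exp(−a(θ − b)))
P_1 = 1/(1+e^{-1.6789}) = 0.8428
P_2 = 1/(1+e^{-2.2200}) = 0.9020
L = P_1 × (1−P_2) = 0.8428 × 0.0980 = 0.08256

0.083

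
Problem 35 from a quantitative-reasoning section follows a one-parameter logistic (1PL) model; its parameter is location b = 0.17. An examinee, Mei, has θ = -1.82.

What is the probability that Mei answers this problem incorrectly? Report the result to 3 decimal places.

0.880

P(θ) = 1 / (1 + exp(−(θ − b)))
Exponent: (-1.82 − 0.17) = -1.9900
1/(1 + e^{1.9900}) = 0.1203
P = 0.1203
P(incorrect) = 1 − 0.1203 = 0.8797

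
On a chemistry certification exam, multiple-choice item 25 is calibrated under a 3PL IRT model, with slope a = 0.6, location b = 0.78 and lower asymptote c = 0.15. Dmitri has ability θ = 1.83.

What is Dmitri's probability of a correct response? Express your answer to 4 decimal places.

0.7046

P(θ) = c + (1 − c) · 1 / (1 + exp(−a(θ − b)))
Exponent: 0.6 × (1.83 − 0.78) = 0.6300
1/(1 + e^{-0.6300}) = 0.6525
P = 0.15 + 0.85 × 0.6525 = 0.7046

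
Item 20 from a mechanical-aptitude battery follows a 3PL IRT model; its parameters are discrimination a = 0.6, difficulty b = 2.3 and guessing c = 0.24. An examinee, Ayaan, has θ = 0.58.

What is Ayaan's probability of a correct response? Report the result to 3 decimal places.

P(θ) = c + (1 − c) · 1 / (1 + exp(−a(θ − b)))
Exponent: 0.6 × (0.58 − 2.3) = -1.0320
1/(1 + e^{1.0320}) = 0.2627
P = 0.24 + 0.76 × 0.2627 = 0.4396

0.440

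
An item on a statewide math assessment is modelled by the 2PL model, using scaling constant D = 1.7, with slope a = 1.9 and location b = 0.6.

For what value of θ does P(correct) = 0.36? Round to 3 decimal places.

P(θ) = 1 / (1 + exp(−D·a(θ − b)))
logit = ln(0.3600/0.6400) = -0.5754
θ = b + logit/(1.7·a) = 0.6 + (-0.5754)/3.2300 = 0.4219

0.422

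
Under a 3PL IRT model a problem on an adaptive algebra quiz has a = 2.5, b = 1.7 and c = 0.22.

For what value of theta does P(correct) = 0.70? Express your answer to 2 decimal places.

P(theta) = c + (1 − c) · 1 / (1 + exp(−a(theta − b)))
Remove guessing floor: (0.70 − 0.22)/(1 − 0.22) = 0.6154
logit = ln(0.6154/0.3846) = 0.4700
theta = b + logit/(a) = 1.7 + 0.4700/2.5000 = 1.8880

1.89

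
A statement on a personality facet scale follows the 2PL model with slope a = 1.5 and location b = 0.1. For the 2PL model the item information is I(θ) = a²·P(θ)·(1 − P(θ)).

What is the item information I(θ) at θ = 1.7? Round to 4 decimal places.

0.1716

P = 1/(1+e^{-2.4000}) = 0.9168
P(1−P) = 0.9168 × 0.0832 = 0.0763
I = a² × P(1−P) = 1.5² × 0.0763 = 0.17157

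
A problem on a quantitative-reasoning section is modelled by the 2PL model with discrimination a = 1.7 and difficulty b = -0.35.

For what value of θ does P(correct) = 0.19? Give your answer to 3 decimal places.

P(θ) = 1 / (1 + exp(−a(θ − b)))
logit = ln(0.1900/0.8100) = -1.4500
θ = b + logit/(a) = -0.35 + (-1.4500)/1.7000 = -1.2029

-1.203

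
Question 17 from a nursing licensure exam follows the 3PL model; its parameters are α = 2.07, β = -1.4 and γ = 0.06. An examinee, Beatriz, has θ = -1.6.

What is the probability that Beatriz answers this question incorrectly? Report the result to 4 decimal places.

P(θ) = γ + (1 − γ) · 1 / (1 + exp(−α(θ − β)))
Exponent: 2.07 × (-1.6 − (-1.4)) = -0.4140
1/(1 + e^{0.4140}) = 0.3980
P = 0.06 + 0.94 × 0.3980 = 0.4341
P(incorrect) = 1 − 0.4341 = 0.5659

0.5659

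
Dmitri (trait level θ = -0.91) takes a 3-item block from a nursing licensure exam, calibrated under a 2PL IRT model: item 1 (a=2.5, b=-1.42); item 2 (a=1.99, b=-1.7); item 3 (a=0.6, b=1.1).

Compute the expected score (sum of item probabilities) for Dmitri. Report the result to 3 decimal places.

1.840

P(θ) = 1 / (1 + exp(−a(θ − b)))
P_1 = 1/(1+e^{-1.2750}) = 0.7816
P_2 = 1/(1+e^{-1.5721}) = 0.8281
P_3 = 1/(1+e^{1.2060}) = 0.2304
E[score] = 0.7816 + 0.8281 + 0.2304 = 1.8401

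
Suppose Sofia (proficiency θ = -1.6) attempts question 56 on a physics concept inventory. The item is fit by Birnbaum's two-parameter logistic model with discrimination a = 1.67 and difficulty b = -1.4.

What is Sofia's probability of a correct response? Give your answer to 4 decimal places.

0.4173

P(θ) = 1 / (1 + exp(−a(θ − b)))
Exponent: 1.67 × (-1.6 − (-1.4)) = -0.3340
1/(1 + e^{0.3340}) = 0.4173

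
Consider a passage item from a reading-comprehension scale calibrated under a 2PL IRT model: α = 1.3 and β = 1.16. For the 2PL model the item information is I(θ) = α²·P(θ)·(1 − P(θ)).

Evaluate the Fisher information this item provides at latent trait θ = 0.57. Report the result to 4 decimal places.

0.3660

P = 1/(1+e^{0.7670}) = 0.3171
P(1−P) = 0.3171 × 0.6829 = 0.2166
I = α² × P(1−P) = 1.3² × 0.2166 = 0.36598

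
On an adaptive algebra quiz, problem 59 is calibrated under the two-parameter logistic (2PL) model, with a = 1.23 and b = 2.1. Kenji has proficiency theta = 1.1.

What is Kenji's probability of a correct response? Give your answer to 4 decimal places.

0.2262

P(theta) = 1 / (1 + exp(−a(theta − b)))
Exponent: 1.23 × (1.1 − 2.1) = -1.2300
1/(1 + e^{1.2300}) = 0.2262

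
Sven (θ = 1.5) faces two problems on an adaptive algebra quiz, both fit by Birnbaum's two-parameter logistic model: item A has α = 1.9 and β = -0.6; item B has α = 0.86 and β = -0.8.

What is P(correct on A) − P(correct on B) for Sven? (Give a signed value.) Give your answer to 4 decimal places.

P(θ) = 1 / (1 + exp(−α(θ − β)))
P_A = 0.9818
P_B = 0.8785
P_A − P_B = 0.1034

0.1034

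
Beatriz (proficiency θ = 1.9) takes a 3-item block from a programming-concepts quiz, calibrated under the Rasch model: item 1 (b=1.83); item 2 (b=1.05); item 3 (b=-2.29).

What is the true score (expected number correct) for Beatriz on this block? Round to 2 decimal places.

P(θ) = 1 / (1 + exp(−(θ − b)))
P_1 = 1/(1+e^{-0.0700}) = 0.5175
P_2 = 1/(1+e^{-0.8500}) = 0.7006
P_3 = 1/(1+e^{-4.1900}) = 0.9851
E[score] = 0.5175 + 0.7006 + 0.9851 = 2.2031

2.20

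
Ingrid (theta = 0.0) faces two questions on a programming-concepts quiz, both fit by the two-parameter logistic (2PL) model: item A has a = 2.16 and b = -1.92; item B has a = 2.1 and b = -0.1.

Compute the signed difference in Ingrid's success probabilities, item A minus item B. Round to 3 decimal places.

0.432

P(theta) = 1 / (1 + exp(−a(theta − b)))
P_A = 0.9844
P_B = 0.5523
P_A − P_B = 0.4321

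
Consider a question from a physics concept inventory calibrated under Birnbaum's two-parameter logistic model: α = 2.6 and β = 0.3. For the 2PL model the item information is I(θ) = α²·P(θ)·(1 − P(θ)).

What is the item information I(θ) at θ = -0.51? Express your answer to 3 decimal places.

0.654

P = 1/(1+e^{2.1060}) = 0.1085
P(1−P) = 0.1085 × 0.8915 = 0.0967
I = α² × P(1−P) = 2.6² × 0.0967 = 0.65396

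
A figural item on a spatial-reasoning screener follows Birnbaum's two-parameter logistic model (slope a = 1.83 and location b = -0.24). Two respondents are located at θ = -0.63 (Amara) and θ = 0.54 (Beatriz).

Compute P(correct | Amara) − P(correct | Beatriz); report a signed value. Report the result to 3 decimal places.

-0.478

P(θ) = 1 / (1 + exp(−a(θ − b)))
P(Amara) = 0.3288  [exponent -0.7137]
P(Beatriz) = 0.8065  [exponent 1.4274]
Difference = 0.3288 − 0.8065 = -0.4777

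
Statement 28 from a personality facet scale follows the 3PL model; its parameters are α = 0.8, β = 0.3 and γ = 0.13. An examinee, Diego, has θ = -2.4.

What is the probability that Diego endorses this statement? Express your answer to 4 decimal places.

P(θ) = γ + (1 − γ) · 1 / (1 + exp(−α(θ − β)))
Exponent: 0.8 × (-2.4 − 0.3) = -2.1600
1/(1 + e^{2.1600}) = 0.1034
P = 0.13 + 0.87 × 0.1034 = 0.2200

0.2200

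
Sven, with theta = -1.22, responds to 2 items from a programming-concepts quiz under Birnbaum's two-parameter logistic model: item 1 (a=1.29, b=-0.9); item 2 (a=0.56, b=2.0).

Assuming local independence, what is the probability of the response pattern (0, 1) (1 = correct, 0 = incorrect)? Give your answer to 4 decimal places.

P(theta) = 1 / (1 + exp(−a(theta − b)))
P_1 = 1/(1+e^{0.4128}) = 0.3982
P_2 = 1/(1+e^{1.8032}) = 0.1415
L = (1−P_1) × P_2 = 0.6018 × 0.1415 = 0.08513

0.0851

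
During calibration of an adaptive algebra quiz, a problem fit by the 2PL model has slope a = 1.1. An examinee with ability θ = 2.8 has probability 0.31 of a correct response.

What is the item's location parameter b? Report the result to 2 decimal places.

P(θ) = 1 / (1 + exp(−a(θ − b)))
logit(0.31) = ln(0.31/0.69) = -0.8001
b = θ − logit/(a) = 2.8 − (-0.8001)/1.1000 = 3.5274

3.53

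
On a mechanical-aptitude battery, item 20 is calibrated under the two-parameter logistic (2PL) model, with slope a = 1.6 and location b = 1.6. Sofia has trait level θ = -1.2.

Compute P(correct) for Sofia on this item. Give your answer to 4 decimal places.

0.0112

P(θ) = 1 / (1 + exp(−a(θ − b)))
Exponent: 1.6 × (-1.2 − 1.6) = -4.4800
1/(1 + e^{4.4800}) = 0.0112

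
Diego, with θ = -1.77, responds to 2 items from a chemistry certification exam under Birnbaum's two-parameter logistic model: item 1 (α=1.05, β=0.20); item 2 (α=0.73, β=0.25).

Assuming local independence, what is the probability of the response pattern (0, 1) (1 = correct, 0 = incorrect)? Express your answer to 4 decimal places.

0.1653

P(θ) = 1 / (1 + exp(−α(θ − β)))
P_1 = 1/(1+e^{2.0685}) = 0.1122
P_2 = 1/(1+e^{1.4746}) = 0.1862
L = (1−P_1) × P_2 = 0.8878 × 0.1862 = 0.16535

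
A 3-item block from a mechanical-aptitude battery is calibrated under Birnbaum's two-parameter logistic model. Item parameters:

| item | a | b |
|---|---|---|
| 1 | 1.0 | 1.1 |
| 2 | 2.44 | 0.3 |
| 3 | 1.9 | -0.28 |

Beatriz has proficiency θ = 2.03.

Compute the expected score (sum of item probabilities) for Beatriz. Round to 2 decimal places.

P(θ) = 1 / (1 + exp(−a(θ − b)))
P_1 = 1/(1+e^{-0.9300}) = 0.7171
P_2 = 1/(1+e^{-4.2212}) = 0.9855
P_3 = 1/(1+e^{-4.3890}) = 0.9877
E[score] = 0.7171 + 0.9855 + 0.9877 = 2.6903

2.69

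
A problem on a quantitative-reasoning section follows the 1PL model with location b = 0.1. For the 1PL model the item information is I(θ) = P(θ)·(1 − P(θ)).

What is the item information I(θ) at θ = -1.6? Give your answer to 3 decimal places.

P = 1/(1+e^{1.7000}) = 0.1545
P(1−P) = 0.1545 × 0.8455 = 0.1306
I = P(1−P) = 0.13061

0.131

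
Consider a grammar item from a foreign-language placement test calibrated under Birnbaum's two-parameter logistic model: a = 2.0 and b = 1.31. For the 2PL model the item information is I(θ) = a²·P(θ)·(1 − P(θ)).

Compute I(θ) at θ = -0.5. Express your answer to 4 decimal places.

0.1016

P = 1/(1+e^{3.6200}) = 0.0261
P(1−P) = 0.0261 × 0.9739 = 0.0254
I = a² × P(1−P) = 2.0² × 0.0254 = 0.10161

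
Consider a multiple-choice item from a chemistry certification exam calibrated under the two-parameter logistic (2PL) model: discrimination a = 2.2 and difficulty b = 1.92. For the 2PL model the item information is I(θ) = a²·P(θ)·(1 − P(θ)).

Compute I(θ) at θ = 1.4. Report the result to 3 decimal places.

0.887

P = 1/(1+e^{1.1440}) = 0.2416
P(1−P) = 0.2416 × 0.7584 = 0.1832
I = a² × P(1−P) = 2.2² × 0.1832 = 0.88680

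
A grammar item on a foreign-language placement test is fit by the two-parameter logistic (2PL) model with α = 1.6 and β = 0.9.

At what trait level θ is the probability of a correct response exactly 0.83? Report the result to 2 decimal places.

P(θ) = 1 / (1 + exp(−α(θ − β)))
logit = ln(0.8300/0.1700) = 1.5856
θ = β + logit/(α) = 0.9 + 1.5856/1.6000 = 1.8910

1.89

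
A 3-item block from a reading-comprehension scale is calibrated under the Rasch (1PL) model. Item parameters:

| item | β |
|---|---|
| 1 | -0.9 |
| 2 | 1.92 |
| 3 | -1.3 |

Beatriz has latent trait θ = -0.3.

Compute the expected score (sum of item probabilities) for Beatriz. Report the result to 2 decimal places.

1.47

P(θ) = 1 / (1 + exp(−(θ − β)))
P_1 = 1/(1+e^{-0.6000}) = 0.6457
P_2 = 1/(1+e^{2.2200}) = 0.0980
P_3 = 1/(1+e^{-1.0000}) = 0.7311
E[score] = 0.6457 + 0.0980 + 0.7311 = 1.4747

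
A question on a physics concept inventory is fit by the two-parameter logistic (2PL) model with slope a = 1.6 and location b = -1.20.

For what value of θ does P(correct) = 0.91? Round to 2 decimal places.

P(θ) = 1 / (1 + exp(−a(θ − b)))
logit = ln(0.9100/0.0900) = 2.3136
θ = b + logit/(a) = -1.20 + 2.3136/1.6000 = 0.2460

0.25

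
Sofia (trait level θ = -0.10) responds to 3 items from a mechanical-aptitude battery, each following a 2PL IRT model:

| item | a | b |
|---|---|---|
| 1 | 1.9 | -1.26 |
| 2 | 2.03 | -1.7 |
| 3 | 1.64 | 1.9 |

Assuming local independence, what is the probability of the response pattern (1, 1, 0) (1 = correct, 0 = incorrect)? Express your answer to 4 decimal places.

0.8355

P(θ) = 1 / (1 + exp(−a(θ − b)))
P_1 = 1/(1+e^{-2.2040}) = 0.9006
P_2 = 1/(1+e^{-3.2480}) = 0.9626
P_3 = 1/(1+e^{3.2800}) = 0.0363
L = P_1 × P_2 × (1−P_3) = 0.9006 × 0.9626 × 0.9637 = 0.83549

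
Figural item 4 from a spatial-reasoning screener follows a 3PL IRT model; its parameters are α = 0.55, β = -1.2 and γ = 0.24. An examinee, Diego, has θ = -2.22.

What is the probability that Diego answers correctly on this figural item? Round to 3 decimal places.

P(θ) = γ + (1 − γ) · 1 / (1 + exp(−α(θ − β)))
Exponent: 0.55 × (-2.22 − (-1.2)) = -0.5610
1/(1 + e^{0.5610}) = 0.3633
P = 0.24 + 0.76 × 0.3633 = 0.5161

0.516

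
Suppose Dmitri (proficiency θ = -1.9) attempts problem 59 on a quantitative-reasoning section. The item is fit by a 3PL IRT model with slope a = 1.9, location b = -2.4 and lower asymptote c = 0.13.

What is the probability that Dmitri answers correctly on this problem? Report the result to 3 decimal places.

0.757

P(θ) = c + (1 − c) · 1 / (1 + exp(−a(θ − b)))
Exponent: 1.9 × (-1.9 − (-2.4)) = 0.9500
1/(1 + e^{-0.9500}) = 0.7211
P = 0.13 + 0.87 × 0.7211 = 0.7574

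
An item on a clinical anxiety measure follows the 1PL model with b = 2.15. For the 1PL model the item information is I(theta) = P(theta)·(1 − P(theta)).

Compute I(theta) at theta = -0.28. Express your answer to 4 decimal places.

P = 1/(1+e^{2.4300}) = 0.0809
P(1−P) = 0.0809 × 0.9191 = 0.0744
I = P(1−P) = 0.07437

0.0744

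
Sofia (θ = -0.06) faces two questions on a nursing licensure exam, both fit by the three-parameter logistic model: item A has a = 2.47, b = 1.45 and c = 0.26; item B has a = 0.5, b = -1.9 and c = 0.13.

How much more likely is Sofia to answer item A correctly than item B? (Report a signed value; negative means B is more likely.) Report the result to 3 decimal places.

-0.475

P(θ) = c + (1 − c) · 1 / (1 + exp(−a(θ − b)))
P_A = 0.2773
P_B = 0.7521
P_A − P_B = -0.4747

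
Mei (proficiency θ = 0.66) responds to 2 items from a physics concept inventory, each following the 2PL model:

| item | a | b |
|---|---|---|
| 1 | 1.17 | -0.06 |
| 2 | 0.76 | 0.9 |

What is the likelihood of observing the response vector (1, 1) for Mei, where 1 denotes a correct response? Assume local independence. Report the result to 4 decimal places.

0.3177

P(θ) = 1 / (1 + exp(−a(θ − b)))
P_1 = 1/(1+e^{-0.8424}) = 0.6990
P_2 = 1/(1+e^{0.1824}) = 0.4545
L = P_1 × P_2 = 0.6990 × 0.4545 = 0.31770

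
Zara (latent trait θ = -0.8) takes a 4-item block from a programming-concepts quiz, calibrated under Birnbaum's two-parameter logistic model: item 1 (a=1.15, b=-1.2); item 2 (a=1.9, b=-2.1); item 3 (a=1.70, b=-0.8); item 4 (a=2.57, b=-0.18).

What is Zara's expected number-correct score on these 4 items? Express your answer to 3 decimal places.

P(θ) = 1 / (1 + exp(−a(θ − b)))
P_1 = 1/(1+e^{-0.4600}) = 0.6130
P_2 = 1/(1+e^{-2.4700}) = 0.9220
P_3 = 1/(1+e^{0.0000}) = 0.5000
P_4 = 1/(1+e^{1.5934}) = 0.1689
E[score] = 0.6130 + 0.9220 + 0.5000 + 0.1689 = 2.2039

2.204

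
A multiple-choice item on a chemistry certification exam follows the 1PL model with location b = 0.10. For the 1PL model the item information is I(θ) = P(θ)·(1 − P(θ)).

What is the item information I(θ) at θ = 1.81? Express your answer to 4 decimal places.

0.1297

P = 1/(1+e^{-1.7100}) = 0.8468
P(1−P) = 0.8468 × 0.1532 = 0.1297
I = P(1−P) = 0.12970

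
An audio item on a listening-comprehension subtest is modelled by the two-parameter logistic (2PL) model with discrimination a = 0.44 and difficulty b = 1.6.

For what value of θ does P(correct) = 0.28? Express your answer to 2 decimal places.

P(θ) = 1 / (1 + exp(−a(θ − b)))
logit = ln(0.2800/0.7200) = -0.9445
θ = b + logit/(a) = 1.6 + (-0.9445)/0.4400 = -0.5465

-0.55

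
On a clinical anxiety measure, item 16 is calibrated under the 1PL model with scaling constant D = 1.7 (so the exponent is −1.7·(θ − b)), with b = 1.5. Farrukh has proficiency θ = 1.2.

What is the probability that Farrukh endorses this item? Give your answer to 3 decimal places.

0.375

P(θ) = 1 / (1 + exp(−D·(θ − b)))
Exponent: 1.7 × (1.2 − 1.5) = -0.5100
1/(1 + e^{0.5100}) = 0.3752
P = 0.3752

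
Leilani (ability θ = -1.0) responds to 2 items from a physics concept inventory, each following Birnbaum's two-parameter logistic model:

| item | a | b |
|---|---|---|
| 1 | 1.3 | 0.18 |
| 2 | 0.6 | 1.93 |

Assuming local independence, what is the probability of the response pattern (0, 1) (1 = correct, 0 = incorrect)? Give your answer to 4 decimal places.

0.1210

P(θ) = 1 / (1 + exp(−a(θ − b)))
P_1 = 1/(1+e^{1.5340}) = 0.1774
P_2 = 1/(1+e^{1.7580}) = 0.1470
L = (1−P_1) × P_2 = 0.8226 × 0.1470 = 0.12095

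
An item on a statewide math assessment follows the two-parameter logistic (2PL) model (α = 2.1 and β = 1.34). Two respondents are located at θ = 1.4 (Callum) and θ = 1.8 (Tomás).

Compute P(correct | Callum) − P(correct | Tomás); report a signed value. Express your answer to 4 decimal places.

-0.1929

P(θ) = 1 / (1 + exp(−α(θ − β)))
P(Callum) = 0.5315  [exponent 0.1260]
P(Tomás) = 0.7243  [exponent 0.9660]
Difference = 0.5315 − 0.7243 = -0.1929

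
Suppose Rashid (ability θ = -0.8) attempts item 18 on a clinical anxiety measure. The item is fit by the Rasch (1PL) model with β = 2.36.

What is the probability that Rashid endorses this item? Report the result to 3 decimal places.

P(θ) = 1 / (1 + exp(−(θ − β)))
Exponent: (-0.8 − 2.36) = -3.1600
1/(1 + e^{3.1600}) = 0.0407
P = 0.0407

0.041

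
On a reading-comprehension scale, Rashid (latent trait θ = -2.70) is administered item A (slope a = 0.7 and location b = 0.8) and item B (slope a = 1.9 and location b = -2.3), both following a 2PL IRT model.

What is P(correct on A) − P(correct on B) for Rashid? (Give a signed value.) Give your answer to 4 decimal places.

P(θ) = 1 / (1 + exp(−a(θ − b)))
P_A = 0.0794
P_B = 0.3186
P_A − P_B = -0.2392

-0.2392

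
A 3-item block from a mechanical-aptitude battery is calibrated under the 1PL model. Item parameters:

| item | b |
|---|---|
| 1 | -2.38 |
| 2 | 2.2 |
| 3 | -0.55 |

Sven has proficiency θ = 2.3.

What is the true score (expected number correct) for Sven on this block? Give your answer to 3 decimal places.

2.461

P(θ) = 1 / (1 + exp(−(θ − b)))
P_1 = 1/(1+e^{-4.6800}) = 0.9908
P_2 = 1/(1+e^{-0.1000}) = 0.5250
P_3 = 1/(1+e^{-2.8500}) = 0.9453
E[score] = 0.9908 + 0.5250 + 0.9453 = 2.4611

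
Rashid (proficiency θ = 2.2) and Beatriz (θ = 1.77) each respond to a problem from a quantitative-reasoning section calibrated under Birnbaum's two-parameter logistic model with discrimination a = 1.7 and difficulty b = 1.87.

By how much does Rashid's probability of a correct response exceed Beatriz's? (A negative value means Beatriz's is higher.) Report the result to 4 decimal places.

0.1791

P(θ) = 1 / (1 + exp(−a(θ − b)))
P(Rashid) = 0.6367  [exponent 0.5610]
P(Beatriz) = 0.4576  [exponent -0.1700]
Difference = 0.6367 − 0.4576 = 0.1791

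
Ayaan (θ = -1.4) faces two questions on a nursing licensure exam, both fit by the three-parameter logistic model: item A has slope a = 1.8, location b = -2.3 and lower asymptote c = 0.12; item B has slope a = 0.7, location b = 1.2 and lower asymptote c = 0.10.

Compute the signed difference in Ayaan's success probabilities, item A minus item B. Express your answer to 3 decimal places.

0.629

P(θ) = c + (1 − c) · 1 / (1 + exp(−a(θ − b)))
P_A = 0.8546
P_B = 0.2255
P_A − P_B = 0.6291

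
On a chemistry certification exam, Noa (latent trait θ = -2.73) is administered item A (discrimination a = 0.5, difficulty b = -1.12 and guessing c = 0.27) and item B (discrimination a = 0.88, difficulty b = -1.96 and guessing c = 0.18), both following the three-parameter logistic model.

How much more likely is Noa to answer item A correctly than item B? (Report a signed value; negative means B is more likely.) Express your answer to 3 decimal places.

0.039

P(θ) = c + (1 − c) · 1 / (1 + exp(−a(θ − b)))
P_A = 0.4955
P_B = 0.4562
P_A − P_B = 0.0394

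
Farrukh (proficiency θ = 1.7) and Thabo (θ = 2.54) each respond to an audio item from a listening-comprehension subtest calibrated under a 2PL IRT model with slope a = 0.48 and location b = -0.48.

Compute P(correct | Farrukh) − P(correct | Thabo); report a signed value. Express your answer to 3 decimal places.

P(θ) = 1 / (1 + exp(−a(θ − b)))
P(Farrukh) = 0.7401  [exponent 1.0464]
P(Thabo) = 0.8099  [exponent 1.4496]
Difference = 0.7401 − 0.8099 = -0.0699

-0.070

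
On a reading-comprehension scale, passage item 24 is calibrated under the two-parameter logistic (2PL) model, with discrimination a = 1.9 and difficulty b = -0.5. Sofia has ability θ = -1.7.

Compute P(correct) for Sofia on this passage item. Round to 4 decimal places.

P(θ) = 1 / (1 + exp(−a(θ − b)))
Exponent: 1.9 × (-1.7 − (-0.5)) = -2.2800
1/(1 + e^{2.2800}) = 0.0928

0.0928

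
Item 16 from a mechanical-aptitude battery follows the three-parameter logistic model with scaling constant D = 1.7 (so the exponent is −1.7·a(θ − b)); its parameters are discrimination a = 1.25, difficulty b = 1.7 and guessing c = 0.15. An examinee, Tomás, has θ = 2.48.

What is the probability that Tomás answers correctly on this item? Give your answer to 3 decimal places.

P(θ) = c + (1 − c) · 1 / (1 + exp(−D·a(θ − b)))
Exponent: 1.7 × 1.25 × (2.48 − 1.7) = 1.6575
1/(1 + e^{-1.6575}) = 0.8399
P = 0.15 + 0.85 × 0.8399 = 0.8639

0.864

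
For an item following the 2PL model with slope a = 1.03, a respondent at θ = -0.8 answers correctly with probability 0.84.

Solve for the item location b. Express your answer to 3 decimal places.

-2.410

P(θ) = 1 / (1 + exp(−a(θ − b)))
logit(0.84) = ln(0.84/0.16) = 1.6582
b = θ − logit/(a) = -0.8 − 1.6582/1.0300 = -2.4099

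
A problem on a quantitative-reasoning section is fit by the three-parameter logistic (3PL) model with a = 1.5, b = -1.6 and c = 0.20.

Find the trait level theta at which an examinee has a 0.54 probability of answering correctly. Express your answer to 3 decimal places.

-1.802

P(theta) = c + (1 − c) · 1 / (1 + exp(−a(theta − b)))
Remove guessing floor: (0.54 − 0.20)/(1 − 0.20) = 0.4250
logit = ln(0.4250/0.5750) = -0.3023
theta = b + logit/(a) = -1.6 + (-0.3023)/1.5000 = -1.8015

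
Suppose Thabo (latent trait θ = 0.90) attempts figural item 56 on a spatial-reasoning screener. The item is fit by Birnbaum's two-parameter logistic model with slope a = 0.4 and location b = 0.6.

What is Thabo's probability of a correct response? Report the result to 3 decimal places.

0.530

P(θ) = 1 / (1 + exp(−a(θ − b)))
Exponent: 0.4 × (0.90 − 0.6) = 0.1200
1/(1 + e^{-0.1200}) = 0.5300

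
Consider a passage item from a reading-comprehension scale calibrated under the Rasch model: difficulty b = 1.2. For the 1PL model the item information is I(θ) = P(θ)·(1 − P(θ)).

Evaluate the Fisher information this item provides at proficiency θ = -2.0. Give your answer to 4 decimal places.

P = 1/(1+e^{3.2000}) = 0.0392
P(1−P) = 0.0392 × 0.9608 = 0.0376
I = P(1−P) = 0.03763

0.0376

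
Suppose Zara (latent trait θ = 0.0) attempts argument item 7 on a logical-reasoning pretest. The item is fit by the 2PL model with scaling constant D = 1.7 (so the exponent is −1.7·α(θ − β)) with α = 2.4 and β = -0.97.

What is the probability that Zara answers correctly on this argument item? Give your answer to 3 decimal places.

P(θ) = 1 / (1 + exp(−D·α(θ − β)))
Exponent: 1.7 × 2.4 × (0.0 − (-0.97)) = 3.9576
1/(1 + e^{-3.9576}) = 0.9812
P = 0.9812

0.981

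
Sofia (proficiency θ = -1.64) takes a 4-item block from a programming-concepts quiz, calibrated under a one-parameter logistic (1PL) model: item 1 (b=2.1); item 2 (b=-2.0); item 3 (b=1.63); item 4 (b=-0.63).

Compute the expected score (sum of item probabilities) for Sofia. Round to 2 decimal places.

0.92

P(θ) = 1 / (1 + exp(−(θ − b)))
P_1 = 1/(1+e^{3.7400}) = 0.0232
P_2 = 1/(1+e^{-0.3600}) = 0.5890
P_3 = 1/(1+e^{3.2700}) = 0.0366
P_4 = 1/(1+e^{1.0100}) = 0.2670
E[score] = 0.0232 + 0.5890 + 0.0366 + 0.2670 = 0.9158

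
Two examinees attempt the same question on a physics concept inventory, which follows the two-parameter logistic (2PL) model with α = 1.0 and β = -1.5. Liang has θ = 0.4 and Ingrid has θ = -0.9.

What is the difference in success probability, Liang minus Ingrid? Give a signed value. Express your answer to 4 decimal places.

0.2242

P(θ) = 1 / (1 + exp(−α(θ − β)))
P(Liang) = 0.8699  [exponent 1.9000]
P(Ingrid) = 0.6457  [exponent 0.6000]
Difference = 0.8699 − 0.6457 = 0.2242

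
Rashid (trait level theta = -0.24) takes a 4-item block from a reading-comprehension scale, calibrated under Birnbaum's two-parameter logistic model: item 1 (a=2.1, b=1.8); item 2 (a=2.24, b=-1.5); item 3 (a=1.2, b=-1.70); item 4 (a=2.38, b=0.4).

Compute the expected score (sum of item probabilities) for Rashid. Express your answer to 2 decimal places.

P(theta) = 1 / (1 + exp(−a(theta − b)))
P_1 = 1/(1+e^{4.2840}) = 0.0136
P_2 = 1/(1+e^{-2.8224}) = 0.9439
P_3 = 1/(1+e^{-1.7520}) = 0.8522
P_4 = 1/(1+e^{1.5232}) = 0.1790
E[score] = 0.0136 + 0.9439 + 0.8522 + 0.1790 = 1.9887

1.99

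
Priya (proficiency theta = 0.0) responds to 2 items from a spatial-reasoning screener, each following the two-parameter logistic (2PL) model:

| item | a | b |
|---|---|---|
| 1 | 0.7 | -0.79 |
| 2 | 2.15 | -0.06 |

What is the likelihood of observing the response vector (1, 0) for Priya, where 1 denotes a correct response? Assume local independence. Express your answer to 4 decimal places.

P(theta) = 1 / (1 + exp(−a(theta − b)))
P_1 = 1/(1+e^{-0.5530}) = 0.6348
P_2 = 1/(1+e^{-0.1290}) = 0.5322
L = P_1 × (1−P_2) = 0.6348 × 0.4678 = 0.29697

0.2970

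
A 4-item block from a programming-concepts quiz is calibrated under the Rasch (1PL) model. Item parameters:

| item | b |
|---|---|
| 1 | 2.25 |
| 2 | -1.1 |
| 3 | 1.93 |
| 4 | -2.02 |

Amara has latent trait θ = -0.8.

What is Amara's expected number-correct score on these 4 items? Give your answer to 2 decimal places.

P(θ) = 1 / (1 + exp(−(θ − b)))
P_1 = 1/(1+e^{3.0500}) = 0.0452
P_2 = 1/(1+e^{-0.3000}) = 0.5744
P_3 = 1/(1+e^{2.7300}) = 0.0612
P_4 = 1/(1+e^{-1.2200}) = 0.7721
E[score] = 0.0452 + 0.5744 + 0.0612 + 0.7721 = 1.4529

1.45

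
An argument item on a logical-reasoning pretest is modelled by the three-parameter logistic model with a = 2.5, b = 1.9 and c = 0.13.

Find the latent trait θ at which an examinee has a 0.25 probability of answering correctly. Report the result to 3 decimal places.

P(θ) = c + (1 − c) · 1 / (1 + exp(−a(θ − b)))
Remove guessing floor: (0.25 − 0.13)/(1 − 0.13) = 0.1379
logit = ln(0.1379/0.8621) = -1.8326
θ = b + logit/(a) = 1.9 + (-1.8326)/2.5000 = 1.1670

1.167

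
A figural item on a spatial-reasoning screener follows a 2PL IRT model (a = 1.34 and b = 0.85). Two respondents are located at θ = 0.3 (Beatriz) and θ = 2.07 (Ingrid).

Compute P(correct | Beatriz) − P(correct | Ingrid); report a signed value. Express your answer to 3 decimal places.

-0.513

P(θ) = 1 / (1 + exp(−a(θ − b)))
P(Beatriz) = 0.3237  [exponent -0.7370]
P(Ingrid) = 0.8368  [exponent 1.6348]
Difference = 0.3237 − 0.8368 = -0.5132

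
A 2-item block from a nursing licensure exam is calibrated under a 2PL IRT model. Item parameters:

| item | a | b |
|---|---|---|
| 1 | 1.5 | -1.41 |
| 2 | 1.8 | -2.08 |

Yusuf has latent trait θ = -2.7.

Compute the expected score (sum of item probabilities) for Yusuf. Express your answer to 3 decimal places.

0.373

P(θ) = 1 / (1 + exp(−a(θ − b)))
P_1 = 1/(1+e^{1.9350}) = 0.1262
P_2 = 1/(1+e^{1.1160}) = 0.2468
E[score] = 0.1262 + 0.2468 = 0.3730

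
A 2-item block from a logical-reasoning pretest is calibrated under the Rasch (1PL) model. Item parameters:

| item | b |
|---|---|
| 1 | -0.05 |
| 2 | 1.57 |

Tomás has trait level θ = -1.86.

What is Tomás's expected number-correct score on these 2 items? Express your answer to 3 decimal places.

0.172

P(θ) = 1 / (1 + exp(−(θ − b)))
P_1 = 1/(1+e^{1.8100}) = 0.1406
P_2 = 1/(1+e^{3.4300}) = 0.0314
E[score] = 0.1406 + 0.0314 = 0.1720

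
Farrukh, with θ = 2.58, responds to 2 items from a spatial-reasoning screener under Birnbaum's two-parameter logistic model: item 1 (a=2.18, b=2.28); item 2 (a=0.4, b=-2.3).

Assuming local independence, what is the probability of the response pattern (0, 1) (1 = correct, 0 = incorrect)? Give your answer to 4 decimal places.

0.2996

P(θ) = 1 / (1 + exp(−a(θ − b)))
P_1 = 1/(1+e^{-0.6540}) = 0.6579
P_2 = 1/(1+e^{-1.9520}) = 0.8757
L = (1−P_1) × P_2 = 0.3421 × 0.8757 = 0.29955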